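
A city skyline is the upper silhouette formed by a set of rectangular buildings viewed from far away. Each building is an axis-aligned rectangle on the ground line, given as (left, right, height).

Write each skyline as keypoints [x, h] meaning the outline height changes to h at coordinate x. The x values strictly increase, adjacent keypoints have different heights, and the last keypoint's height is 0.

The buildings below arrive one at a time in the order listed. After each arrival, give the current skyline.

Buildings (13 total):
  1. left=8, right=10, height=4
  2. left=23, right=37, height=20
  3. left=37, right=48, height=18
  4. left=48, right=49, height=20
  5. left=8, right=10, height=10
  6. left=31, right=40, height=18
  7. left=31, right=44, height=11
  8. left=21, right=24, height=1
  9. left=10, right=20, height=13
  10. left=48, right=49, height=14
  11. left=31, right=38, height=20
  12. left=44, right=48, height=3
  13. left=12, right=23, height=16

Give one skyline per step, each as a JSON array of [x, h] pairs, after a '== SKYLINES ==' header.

== SKYLINES ==
[[8,4],[10,0]]
[[8,4],[10,0],[23,20],[37,0]]
[[8,4],[10,0],[23,20],[37,18],[48,0]]
[[8,4],[10,0],[23,20],[37,18],[48,20],[49,0]]
[[8,10],[10,0],[23,20],[37,18],[48,20],[49,0]]
[[8,10],[10,0],[23,20],[37,18],[48,20],[49,0]]
[[8,10],[10,0],[23,20],[37,18],[48,20],[49,0]]
[[8,10],[10,0],[21,1],[23,20],[37,18],[48,20],[49,0]]
[[8,10],[10,13],[20,0],[21,1],[23,20],[37,18],[48,20],[49,0]]
[[8,10],[10,13],[20,0],[21,1],[23,20],[37,18],[48,20],[49,0]]
[[8,10],[10,13],[20,0],[21,1],[23,20],[38,18],[48,20],[49,0]]
[[8,10],[10,13],[20,0],[21,1],[23,20],[38,18],[48,20],[49,0]]
[[8,10],[10,13],[12,16],[23,20],[38,18],[48,20],[49,0]]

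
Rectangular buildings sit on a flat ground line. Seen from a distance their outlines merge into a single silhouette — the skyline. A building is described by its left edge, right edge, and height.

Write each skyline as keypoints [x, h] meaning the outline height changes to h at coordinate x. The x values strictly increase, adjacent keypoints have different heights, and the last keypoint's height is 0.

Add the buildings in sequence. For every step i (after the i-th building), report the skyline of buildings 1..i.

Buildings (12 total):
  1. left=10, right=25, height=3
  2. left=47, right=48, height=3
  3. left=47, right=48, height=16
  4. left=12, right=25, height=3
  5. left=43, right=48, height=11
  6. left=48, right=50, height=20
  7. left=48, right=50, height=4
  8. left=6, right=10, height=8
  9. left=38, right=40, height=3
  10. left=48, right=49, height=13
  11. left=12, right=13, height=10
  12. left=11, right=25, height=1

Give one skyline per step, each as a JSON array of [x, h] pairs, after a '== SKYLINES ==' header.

== SKYLINES ==
[[10,3],[25,0]]
[[10,3],[25,0],[47,3],[48,0]]
[[10,3],[25,0],[47,16],[48,0]]
[[10,3],[25,0],[47,16],[48,0]]
[[10,3],[25,0],[43,11],[47,16],[48,0]]
[[10,3],[25,0],[43,11],[47,16],[48,20],[50,0]]
[[10,3],[25,0],[43,11],[47,16],[48,20],[50,0]]
[[6,8],[10,3],[25,0],[43,11],[47,16],[48,20],[50,0]]
[[6,8],[10,3],[25,0],[38,3],[40,0],[43,11],[47,16],[48,20],[50,0]]
[[6,8],[10,3],[25,0],[38,3],[40,0],[43,11],[47,16],[48,20],[50,0]]
[[6,8],[10,3],[12,10],[13,3],[25,0],[38,3],[40,0],[43,11],[47,16],[48,20],[50,0]]
[[6,8],[10,3],[12,10],[13,3],[25,0],[38,3],[40,0],[43,11],[47,16],[48,20],[50,0]]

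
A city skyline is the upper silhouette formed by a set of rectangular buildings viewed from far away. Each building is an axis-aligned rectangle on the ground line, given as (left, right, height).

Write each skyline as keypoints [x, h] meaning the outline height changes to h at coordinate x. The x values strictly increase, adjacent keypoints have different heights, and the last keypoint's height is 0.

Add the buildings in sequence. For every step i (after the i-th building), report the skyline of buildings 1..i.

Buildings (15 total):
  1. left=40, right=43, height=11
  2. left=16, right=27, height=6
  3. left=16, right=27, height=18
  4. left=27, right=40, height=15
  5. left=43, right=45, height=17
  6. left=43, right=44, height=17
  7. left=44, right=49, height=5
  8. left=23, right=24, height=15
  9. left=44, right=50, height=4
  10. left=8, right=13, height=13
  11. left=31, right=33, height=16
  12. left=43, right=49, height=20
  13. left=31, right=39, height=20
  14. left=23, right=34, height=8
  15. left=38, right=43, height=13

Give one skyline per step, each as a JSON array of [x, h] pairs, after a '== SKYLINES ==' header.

== SKYLINES ==
[[40,11],[43,0]]
[[16,6],[27,0],[40,11],[43,0]]
[[16,18],[27,0],[40,11],[43,0]]
[[16,18],[27,15],[40,11],[43,0]]
[[16,18],[27,15],[40,11],[43,17],[45,0]]
[[16,18],[27,15],[40,11],[43,17],[45,0]]
[[16,18],[27,15],[40,11],[43,17],[45,5],[49,0]]
[[16,18],[27,15],[40,11],[43,17],[45,5],[49,0]]
[[16,18],[27,15],[40,11],[43,17],[45,5],[49,4],[50,0]]
[[8,13],[13,0],[16,18],[27,15],[40,11],[43,17],[45,5],[49,4],[50,0]]
[[8,13],[13,0],[16,18],[27,15],[31,16],[33,15],[40,11],[43,17],[45,5],[49,4],[50,0]]
[[8,13],[13,0],[16,18],[27,15],[31,16],[33,15],[40,11],[43,20],[49,4],[50,0]]
[[8,13],[13,0],[16,18],[27,15],[31,20],[39,15],[40,11],[43,20],[49,4],[50,0]]
[[8,13],[13,0],[16,18],[27,15],[31,20],[39,15],[40,11],[43,20],[49,4],[50,0]]
[[8,13],[13,0],[16,18],[27,15],[31,20],[39,15],[40,13],[43,20],[49,4],[50,0]]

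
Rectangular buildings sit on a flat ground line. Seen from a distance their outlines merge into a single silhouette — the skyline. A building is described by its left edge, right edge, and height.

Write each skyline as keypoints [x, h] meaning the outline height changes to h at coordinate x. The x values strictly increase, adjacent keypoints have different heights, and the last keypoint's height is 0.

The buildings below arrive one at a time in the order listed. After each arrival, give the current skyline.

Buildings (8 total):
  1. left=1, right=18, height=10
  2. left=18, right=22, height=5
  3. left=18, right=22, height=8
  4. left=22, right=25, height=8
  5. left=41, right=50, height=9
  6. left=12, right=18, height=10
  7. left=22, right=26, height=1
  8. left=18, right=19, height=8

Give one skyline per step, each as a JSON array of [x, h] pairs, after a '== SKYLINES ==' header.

== SKYLINES ==
[[1,10],[18,0]]
[[1,10],[18,5],[22,0]]
[[1,10],[18,8],[22,0]]
[[1,10],[18,8],[25,0]]
[[1,10],[18,8],[25,0],[41,9],[50,0]]
[[1,10],[18,8],[25,0],[41,9],[50,0]]
[[1,10],[18,8],[25,1],[26,0],[41,9],[50,0]]
[[1,10],[18,8],[25,1],[26,0],[41,9],[50,0]]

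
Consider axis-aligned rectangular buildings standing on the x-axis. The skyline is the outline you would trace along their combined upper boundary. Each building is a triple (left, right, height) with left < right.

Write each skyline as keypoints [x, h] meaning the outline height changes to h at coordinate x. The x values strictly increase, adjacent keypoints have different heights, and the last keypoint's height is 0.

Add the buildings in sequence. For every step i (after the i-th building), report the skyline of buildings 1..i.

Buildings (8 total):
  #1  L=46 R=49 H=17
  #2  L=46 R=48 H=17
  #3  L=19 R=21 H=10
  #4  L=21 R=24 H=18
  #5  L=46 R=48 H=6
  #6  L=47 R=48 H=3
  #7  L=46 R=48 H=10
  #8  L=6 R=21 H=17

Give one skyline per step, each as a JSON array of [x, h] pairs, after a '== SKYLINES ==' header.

== SKYLINES ==
[[46,17],[49,0]]
[[46,17],[49,0]]
[[19,10],[21,0],[46,17],[49,0]]
[[19,10],[21,18],[24,0],[46,17],[49,0]]
[[19,10],[21,18],[24,0],[46,17],[49,0]]
[[19,10],[21,18],[24,0],[46,17],[49,0]]
[[19,10],[21,18],[24,0],[46,17],[49,0]]
[[6,17],[21,18],[24,0],[46,17],[49,0]]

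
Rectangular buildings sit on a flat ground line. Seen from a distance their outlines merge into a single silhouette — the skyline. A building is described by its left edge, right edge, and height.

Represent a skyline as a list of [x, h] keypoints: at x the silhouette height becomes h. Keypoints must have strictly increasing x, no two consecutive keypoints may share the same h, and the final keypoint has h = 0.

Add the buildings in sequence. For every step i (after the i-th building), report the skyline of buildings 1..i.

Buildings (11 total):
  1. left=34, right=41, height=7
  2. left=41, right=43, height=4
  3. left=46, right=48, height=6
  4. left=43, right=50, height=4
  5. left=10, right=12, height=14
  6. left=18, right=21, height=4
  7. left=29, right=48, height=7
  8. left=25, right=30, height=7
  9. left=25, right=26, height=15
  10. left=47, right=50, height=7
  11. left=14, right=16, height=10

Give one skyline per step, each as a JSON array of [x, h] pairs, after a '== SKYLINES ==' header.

== SKYLINES ==
[[34,7],[41,0]]
[[34,7],[41,4],[43,0]]
[[34,7],[41,4],[43,0],[46,6],[48,0]]
[[34,7],[41,4],[46,6],[48,4],[50,0]]
[[10,14],[12,0],[34,7],[41,4],[46,6],[48,4],[50,0]]
[[10,14],[12,0],[18,4],[21,0],[34,7],[41,4],[46,6],[48,4],[50,0]]
[[10,14],[12,0],[18,4],[21,0],[29,7],[48,4],[50,0]]
[[10,14],[12,0],[18,4],[21,0],[25,7],[48,4],[50,0]]
[[10,14],[12,0],[18,4],[21,0],[25,15],[26,7],[48,4],[50,0]]
[[10,14],[12,0],[18,4],[21,0],[25,15],[26,7],[50,0]]
[[10,14],[12,0],[14,10],[16,0],[18,4],[21,0],[25,15],[26,7],[50,0]]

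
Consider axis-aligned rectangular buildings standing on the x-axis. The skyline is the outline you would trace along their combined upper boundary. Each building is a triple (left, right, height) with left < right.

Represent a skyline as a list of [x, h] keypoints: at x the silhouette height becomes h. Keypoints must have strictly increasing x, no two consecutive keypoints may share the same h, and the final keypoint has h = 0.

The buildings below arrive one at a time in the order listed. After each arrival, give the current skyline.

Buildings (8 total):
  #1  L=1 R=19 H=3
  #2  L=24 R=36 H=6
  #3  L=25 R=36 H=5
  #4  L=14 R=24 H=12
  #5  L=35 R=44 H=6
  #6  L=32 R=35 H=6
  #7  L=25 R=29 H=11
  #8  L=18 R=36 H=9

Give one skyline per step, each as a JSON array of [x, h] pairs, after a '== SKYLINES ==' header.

== SKYLINES ==
[[1,3],[19,0]]
[[1,3],[19,0],[24,6],[36,0]]
[[1,3],[19,0],[24,6],[36,0]]
[[1,3],[14,12],[24,6],[36,0]]
[[1,3],[14,12],[24,6],[44,0]]
[[1,3],[14,12],[24,6],[44,0]]
[[1,3],[14,12],[24,6],[25,11],[29,6],[44,0]]
[[1,3],[14,12],[24,9],[25,11],[29,9],[36,6],[44,0]]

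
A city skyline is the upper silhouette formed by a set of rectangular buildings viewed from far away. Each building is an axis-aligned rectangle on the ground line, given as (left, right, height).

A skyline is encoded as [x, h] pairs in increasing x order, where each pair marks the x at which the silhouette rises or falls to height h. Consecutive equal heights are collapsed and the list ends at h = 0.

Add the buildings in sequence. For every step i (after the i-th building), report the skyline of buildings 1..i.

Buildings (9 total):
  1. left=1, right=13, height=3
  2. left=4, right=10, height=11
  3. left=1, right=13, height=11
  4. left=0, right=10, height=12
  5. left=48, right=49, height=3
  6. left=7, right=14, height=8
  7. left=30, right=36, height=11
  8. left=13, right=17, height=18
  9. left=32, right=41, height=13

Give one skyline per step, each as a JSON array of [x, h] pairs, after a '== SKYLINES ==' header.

== SKYLINES ==
[[1,3],[13,0]]
[[1,3],[4,11],[10,3],[13,0]]
[[1,11],[13,0]]
[[0,12],[10,11],[13,0]]
[[0,12],[10,11],[13,0],[48,3],[49,0]]
[[0,12],[10,11],[13,8],[14,0],[48,3],[49,0]]
[[0,12],[10,11],[13,8],[14,0],[30,11],[36,0],[48,3],[49,0]]
[[0,12],[10,11],[13,18],[17,0],[30,11],[36,0],[48,3],[49,0]]
[[0,12],[10,11],[13,18],[17,0],[30,11],[32,13],[41,0],[48,3],[49,0]]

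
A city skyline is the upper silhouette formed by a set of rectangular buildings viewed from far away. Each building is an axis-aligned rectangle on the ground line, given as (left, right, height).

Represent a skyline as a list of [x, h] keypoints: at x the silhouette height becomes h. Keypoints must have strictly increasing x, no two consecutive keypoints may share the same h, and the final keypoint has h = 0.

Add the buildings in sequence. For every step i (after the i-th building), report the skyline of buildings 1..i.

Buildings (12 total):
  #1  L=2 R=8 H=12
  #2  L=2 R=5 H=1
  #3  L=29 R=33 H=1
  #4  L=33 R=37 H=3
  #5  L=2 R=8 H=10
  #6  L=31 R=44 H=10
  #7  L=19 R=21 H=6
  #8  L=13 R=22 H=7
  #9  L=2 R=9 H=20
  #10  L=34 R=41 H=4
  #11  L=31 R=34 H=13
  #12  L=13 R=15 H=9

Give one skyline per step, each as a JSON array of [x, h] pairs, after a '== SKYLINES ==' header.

== SKYLINES ==
[[2,12],[8,0]]
[[2,12],[8,0]]
[[2,12],[8,0],[29,1],[33,0]]
[[2,12],[8,0],[29,1],[33,3],[37,0]]
[[2,12],[8,0],[29,1],[33,3],[37,0]]
[[2,12],[8,0],[29,1],[31,10],[44,0]]
[[2,12],[8,0],[19,6],[21,0],[29,1],[31,10],[44,0]]
[[2,12],[8,0],[13,7],[22,0],[29,1],[31,10],[44,0]]
[[2,20],[9,0],[13,7],[22,0],[29,1],[31,10],[44,0]]
[[2,20],[9,0],[13,7],[22,0],[29,1],[31,10],[44,0]]
[[2,20],[9,0],[13,7],[22,0],[29,1],[31,13],[34,10],[44,0]]
[[2,20],[9,0],[13,9],[15,7],[22,0],[29,1],[31,13],[34,10],[44,0]]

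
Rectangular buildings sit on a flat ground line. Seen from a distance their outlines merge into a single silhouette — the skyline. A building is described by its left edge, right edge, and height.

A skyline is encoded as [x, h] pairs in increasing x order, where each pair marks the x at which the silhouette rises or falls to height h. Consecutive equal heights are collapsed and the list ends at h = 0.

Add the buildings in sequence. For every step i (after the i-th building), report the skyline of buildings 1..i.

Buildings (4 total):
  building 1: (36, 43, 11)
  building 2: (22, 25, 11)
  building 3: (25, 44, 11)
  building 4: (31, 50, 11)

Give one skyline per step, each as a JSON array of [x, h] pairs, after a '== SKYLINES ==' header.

== SKYLINES ==
[[36,11],[43,0]]
[[22,11],[25,0],[36,11],[43,0]]
[[22,11],[44,0]]
[[22,11],[50,0]]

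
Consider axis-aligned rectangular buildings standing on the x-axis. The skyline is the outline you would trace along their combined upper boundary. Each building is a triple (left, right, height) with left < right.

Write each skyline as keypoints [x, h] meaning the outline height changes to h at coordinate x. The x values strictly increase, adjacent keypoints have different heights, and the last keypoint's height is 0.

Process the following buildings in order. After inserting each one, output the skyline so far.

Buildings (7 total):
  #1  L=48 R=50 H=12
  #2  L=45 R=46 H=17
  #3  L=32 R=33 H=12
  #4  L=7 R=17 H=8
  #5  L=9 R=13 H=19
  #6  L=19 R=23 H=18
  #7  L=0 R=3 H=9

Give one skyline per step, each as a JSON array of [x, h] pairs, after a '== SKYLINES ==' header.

== SKYLINES ==
[[48,12],[50,0]]
[[45,17],[46,0],[48,12],[50,0]]
[[32,12],[33,0],[45,17],[46,0],[48,12],[50,0]]
[[7,8],[17,0],[32,12],[33,0],[45,17],[46,0],[48,12],[50,0]]
[[7,8],[9,19],[13,8],[17,0],[32,12],[33,0],[45,17],[46,0],[48,12],[50,0]]
[[7,8],[9,19],[13,8],[17,0],[19,18],[23,0],[32,12],[33,0],[45,17],[46,0],[48,12],[50,0]]
[[0,9],[3,0],[7,8],[9,19],[13,8],[17,0],[19,18],[23,0],[32,12],[33,0],[45,17],[46,0],[48,12],[50,0]]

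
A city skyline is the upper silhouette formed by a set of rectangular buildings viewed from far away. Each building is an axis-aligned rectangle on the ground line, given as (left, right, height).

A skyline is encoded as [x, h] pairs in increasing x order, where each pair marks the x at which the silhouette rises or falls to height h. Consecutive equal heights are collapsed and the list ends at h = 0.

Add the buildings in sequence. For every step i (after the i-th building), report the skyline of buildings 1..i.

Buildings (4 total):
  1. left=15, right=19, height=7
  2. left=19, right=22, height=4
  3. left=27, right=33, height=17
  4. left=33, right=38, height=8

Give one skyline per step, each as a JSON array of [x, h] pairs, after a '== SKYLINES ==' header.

== SKYLINES ==
[[15,7],[19,0]]
[[15,7],[19,4],[22,0]]
[[15,7],[19,4],[22,0],[27,17],[33,0]]
[[15,7],[19,4],[22,0],[27,17],[33,8],[38,0]]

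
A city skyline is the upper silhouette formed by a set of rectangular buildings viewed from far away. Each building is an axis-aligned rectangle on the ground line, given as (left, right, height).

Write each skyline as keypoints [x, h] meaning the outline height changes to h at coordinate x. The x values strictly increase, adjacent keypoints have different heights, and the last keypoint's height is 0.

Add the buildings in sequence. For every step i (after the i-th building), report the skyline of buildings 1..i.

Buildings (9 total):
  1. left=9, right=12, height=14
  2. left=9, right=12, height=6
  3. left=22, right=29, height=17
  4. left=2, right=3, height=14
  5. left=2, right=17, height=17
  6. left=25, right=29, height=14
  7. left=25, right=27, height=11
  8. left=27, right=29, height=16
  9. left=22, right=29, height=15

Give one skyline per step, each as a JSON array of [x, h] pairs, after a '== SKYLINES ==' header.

== SKYLINES ==
[[9,14],[12,0]]
[[9,14],[12,0]]
[[9,14],[12,0],[22,17],[29,0]]
[[2,14],[3,0],[9,14],[12,0],[22,17],[29,0]]
[[2,17],[17,0],[22,17],[29,0]]
[[2,17],[17,0],[22,17],[29,0]]
[[2,17],[17,0],[22,17],[29,0]]
[[2,17],[17,0],[22,17],[29,0]]
[[2,17],[17,0],[22,17],[29,0]]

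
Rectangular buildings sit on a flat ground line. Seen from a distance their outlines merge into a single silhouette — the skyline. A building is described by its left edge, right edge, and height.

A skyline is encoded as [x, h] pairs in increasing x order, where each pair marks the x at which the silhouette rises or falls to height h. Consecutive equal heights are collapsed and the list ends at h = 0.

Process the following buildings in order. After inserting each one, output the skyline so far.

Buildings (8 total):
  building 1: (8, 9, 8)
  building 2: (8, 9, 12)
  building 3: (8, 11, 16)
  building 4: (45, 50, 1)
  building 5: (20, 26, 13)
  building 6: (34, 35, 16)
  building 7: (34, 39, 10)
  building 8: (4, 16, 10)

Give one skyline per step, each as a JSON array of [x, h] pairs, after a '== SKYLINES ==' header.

== SKYLINES ==
[[8,8],[9,0]]
[[8,12],[9,0]]
[[8,16],[11,0]]
[[8,16],[11,0],[45,1],[50,0]]
[[8,16],[11,0],[20,13],[26,0],[45,1],[50,0]]
[[8,16],[11,0],[20,13],[26,0],[34,16],[35,0],[45,1],[50,0]]
[[8,16],[11,0],[20,13],[26,0],[34,16],[35,10],[39,0],[45,1],[50,0]]
[[4,10],[8,16],[11,10],[16,0],[20,13],[26,0],[34,16],[35,10],[39,0],[45,1],[50,0]]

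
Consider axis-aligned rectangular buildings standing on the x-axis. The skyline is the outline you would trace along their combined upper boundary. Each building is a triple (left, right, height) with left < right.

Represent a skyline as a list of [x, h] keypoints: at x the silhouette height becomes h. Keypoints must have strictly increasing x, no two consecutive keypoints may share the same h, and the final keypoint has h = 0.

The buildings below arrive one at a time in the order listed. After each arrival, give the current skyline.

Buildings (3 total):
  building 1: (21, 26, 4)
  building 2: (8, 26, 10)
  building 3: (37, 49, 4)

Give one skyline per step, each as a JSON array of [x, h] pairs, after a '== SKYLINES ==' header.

== SKYLINES ==
[[21,4],[26,0]]
[[8,10],[26,0]]
[[8,10],[26,0],[37,4],[49,0]]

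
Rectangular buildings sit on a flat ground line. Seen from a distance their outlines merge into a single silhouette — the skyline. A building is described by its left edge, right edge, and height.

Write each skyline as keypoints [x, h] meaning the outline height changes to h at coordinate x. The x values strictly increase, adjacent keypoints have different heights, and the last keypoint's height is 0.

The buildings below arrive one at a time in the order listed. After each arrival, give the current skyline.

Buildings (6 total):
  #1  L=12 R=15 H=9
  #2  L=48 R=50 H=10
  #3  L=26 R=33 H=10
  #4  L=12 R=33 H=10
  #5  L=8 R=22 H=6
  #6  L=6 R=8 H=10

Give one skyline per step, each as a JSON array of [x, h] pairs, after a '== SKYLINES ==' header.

== SKYLINES ==
[[12,9],[15,0]]
[[12,9],[15,0],[48,10],[50,0]]
[[12,9],[15,0],[26,10],[33,0],[48,10],[50,0]]
[[12,10],[33,0],[48,10],[50,0]]
[[8,6],[12,10],[33,0],[48,10],[50,0]]
[[6,10],[8,6],[12,10],[33,0],[48,10],[50,0]]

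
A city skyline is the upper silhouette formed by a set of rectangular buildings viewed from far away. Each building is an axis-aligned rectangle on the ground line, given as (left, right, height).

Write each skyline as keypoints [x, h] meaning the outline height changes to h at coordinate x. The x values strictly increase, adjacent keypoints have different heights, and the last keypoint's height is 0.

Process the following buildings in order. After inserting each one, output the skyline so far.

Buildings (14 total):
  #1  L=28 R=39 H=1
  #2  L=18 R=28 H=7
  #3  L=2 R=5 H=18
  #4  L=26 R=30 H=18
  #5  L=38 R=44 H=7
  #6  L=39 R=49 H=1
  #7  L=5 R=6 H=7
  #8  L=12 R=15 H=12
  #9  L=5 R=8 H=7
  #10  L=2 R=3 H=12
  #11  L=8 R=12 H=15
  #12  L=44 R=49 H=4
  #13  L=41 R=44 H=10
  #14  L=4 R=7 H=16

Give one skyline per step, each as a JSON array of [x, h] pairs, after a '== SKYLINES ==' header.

== SKYLINES ==
[[28,1],[39,0]]
[[18,7],[28,1],[39,0]]
[[2,18],[5,0],[18,7],[28,1],[39,0]]
[[2,18],[5,0],[18,7],[26,18],[30,1],[39,0]]
[[2,18],[5,0],[18,7],[26,18],[30,1],[38,7],[44,0]]
[[2,18],[5,0],[18,7],[26,18],[30,1],[38,7],[44,1],[49,0]]
[[2,18],[5,7],[6,0],[18,7],[26,18],[30,1],[38,7],[44,1],[49,0]]
[[2,18],[5,7],[6,0],[12,12],[15,0],[18,7],[26,18],[30,1],[38,7],[44,1],[49,0]]
[[2,18],[5,7],[8,0],[12,12],[15,0],[18,7],[26,18],[30,1],[38,7],[44,1],[49,0]]
[[2,18],[5,7],[8,0],[12,12],[15,0],[18,7],[26,18],[30,1],[38,7],[44,1],[49,0]]
[[2,18],[5,7],[8,15],[12,12],[15,0],[18,7],[26,18],[30,1],[38,7],[44,1],[49,0]]
[[2,18],[5,7],[8,15],[12,12],[15,0],[18,7],[26,18],[30,1],[38,7],[44,4],[49,0]]
[[2,18],[5,7],[8,15],[12,12],[15,0],[18,7],[26,18],[30,1],[38,7],[41,10],[44,4],[49,0]]
[[2,18],[5,16],[7,7],[8,15],[12,12],[15,0],[18,7],[26,18],[30,1],[38,7],[41,10],[44,4],[49,0]]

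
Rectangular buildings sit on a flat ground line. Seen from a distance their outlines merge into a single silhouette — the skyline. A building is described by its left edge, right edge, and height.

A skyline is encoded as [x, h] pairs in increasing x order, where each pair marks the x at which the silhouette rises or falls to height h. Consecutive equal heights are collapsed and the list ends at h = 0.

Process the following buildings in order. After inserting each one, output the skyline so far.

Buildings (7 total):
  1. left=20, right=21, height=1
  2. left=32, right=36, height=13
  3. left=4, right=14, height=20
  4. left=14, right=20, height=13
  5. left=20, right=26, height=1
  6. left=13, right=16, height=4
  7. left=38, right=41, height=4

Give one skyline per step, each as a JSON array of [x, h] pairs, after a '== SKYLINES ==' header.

== SKYLINES ==
[[20,1],[21,0]]
[[20,1],[21,0],[32,13],[36,0]]
[[4,20],[14,0],[20,1],[21,0],[32,13],[36,0]]
[[4,20],[14,13],[20,1],[21,0],[32,13],[36,0]]
[[4,20],[14,13],[20,1],[26,0],[32,13],[36,0]]
[[4,20],[14,13],[20,1],[26,0],[32,13],[36,0]]
[[4,20],[14,13],[20,1],[26,0],[32,13],[36,0],[38,4],[41,0]]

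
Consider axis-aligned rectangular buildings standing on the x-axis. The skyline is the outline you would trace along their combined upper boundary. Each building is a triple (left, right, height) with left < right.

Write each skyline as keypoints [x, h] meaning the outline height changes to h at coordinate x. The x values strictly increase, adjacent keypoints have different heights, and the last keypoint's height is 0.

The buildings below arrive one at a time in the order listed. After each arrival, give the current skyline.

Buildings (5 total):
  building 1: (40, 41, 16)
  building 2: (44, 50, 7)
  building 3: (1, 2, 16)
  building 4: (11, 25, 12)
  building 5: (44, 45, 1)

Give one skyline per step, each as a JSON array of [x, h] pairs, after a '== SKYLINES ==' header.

== SKYLINES ==
[[40,16],[41,0]]
[[40,16],[41,0],[44,7],[50,0]]
[[1,16],[2,0],[40,16],[41,0],[44,7],[50,0]]
[[1,16],[2,0],[11,12],[25,0],[40,16],[41,0],[44,7],[50,0]]
[[1,16],[2,0],[11,12],[25,0],[40,16],[41,0],[44,7],[50,0]]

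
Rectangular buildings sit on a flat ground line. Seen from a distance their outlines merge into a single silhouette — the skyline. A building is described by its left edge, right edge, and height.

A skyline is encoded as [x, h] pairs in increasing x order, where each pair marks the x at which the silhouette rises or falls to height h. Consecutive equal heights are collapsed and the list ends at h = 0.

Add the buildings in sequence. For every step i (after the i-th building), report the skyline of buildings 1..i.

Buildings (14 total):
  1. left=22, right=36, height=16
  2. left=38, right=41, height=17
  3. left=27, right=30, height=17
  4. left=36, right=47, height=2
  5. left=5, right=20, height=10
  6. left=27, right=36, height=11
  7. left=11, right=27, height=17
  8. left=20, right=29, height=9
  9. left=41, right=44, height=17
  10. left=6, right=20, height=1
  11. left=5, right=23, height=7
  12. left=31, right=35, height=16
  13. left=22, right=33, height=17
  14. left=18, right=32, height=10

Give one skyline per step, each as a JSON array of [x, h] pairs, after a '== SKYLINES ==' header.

== SKYLINES ==
[[22,16],[36,0]]
[[22,16],[36,0],[38,17],[41,0]]
[[22,16],[27,17],[30,16],[36,0],[38,17],[41,0]]
[[22,16],[27,17],[30,16],[36,2],[38,17],[41,2],[47,0]]
[[5,10],[20,0],[22,16],[27,17],[30,16],[36,2],[38,17],[41,2],[47,0]]
[[5,10],[20,0],[22,16],[27,17],[30,16],[36,2],[38,17],[41,2],[47,0]]
[[5,10],[11,17],[30,16],[36,2],[38,17],[41,2],[47,0]]
[[5,10],[11,17],[30,16],[36,2],[38,17],[41,2],[47,0]]
[[5,10],[11,17],[30,16],[36,2],[38,17],[44,2],[47,0]]
[[5,10],[11,17],[30,16],[36,2],[38,17],[44,2],[47,0]]
[[5,10],[11,17],[30,16],[36,2],[38,17],[44,2],[47,0]]
[[5,10],[11,17],[30,16],[36,2],[38,17],[44,2],[47,0]]
[[5,10],[11,17],[33,16],[36,2],[38,17],[44,2],[47,0]]
[[5,10],[11,17],[33,16],[36,2],[38,17],[44,2],[47,0]]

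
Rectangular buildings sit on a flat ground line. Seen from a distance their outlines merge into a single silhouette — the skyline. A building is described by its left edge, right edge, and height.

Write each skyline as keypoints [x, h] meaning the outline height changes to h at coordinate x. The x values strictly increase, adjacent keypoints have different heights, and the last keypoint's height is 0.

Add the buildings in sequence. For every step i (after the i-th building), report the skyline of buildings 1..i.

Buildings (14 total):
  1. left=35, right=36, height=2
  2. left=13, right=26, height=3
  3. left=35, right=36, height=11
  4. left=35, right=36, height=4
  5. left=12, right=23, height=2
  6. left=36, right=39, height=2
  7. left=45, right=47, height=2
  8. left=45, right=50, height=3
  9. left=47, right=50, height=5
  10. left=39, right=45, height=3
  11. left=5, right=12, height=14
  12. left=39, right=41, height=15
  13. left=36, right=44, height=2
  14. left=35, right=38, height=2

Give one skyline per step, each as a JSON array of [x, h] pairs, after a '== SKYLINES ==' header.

== SKYLINES ==
[[35,2],[36,0]]
[[13,3],[26,0],[35,2],[36,0]]
[[13,3],[26,0],[35,11],[36,0]]
[[13,3],[26,0],[35,11],[36,0]]
[[12,2],[13,3],[26,0],[35,11],[36,0]]
[[12,2],[13,3],[26,0],[35,11],[36,2],[39,0]]
[[12,2],[13,3],[26,0],[35,11],[36,2],[39,0],[45,2],[47,0]]
[[12,2],[13,3],[26,0],[35,11],[36,2],[39,0],[45,3],[50,0]]
[[12,2],[13,3],[26,0],[35,11],[36,2],[39,0],[45,3],[47,5],[50,0]]
[[12,2],[13,3],[26,0],[35,11],[36,2],[39,3],[47,5],[50,0]]
[[5,14],[12,2],[13,3],[26,0],[35,11],[36,2],[39,3],[47,5],[50,0]]
[[5,14],[12,2],[13,3],[26,0],[35,11],[36,2],[39,15],[41,3],[47,5],[50,0]]
[[5,14],[12,2],[13,3],[26,0],[35,11],[36,2],[39,15],[41,3],[47,5],[50,0]]
[[5,14],[12,2],[13,3],[26,0],[35,11],[36,2],[39,15],[41,3],[47,5],[50,0]]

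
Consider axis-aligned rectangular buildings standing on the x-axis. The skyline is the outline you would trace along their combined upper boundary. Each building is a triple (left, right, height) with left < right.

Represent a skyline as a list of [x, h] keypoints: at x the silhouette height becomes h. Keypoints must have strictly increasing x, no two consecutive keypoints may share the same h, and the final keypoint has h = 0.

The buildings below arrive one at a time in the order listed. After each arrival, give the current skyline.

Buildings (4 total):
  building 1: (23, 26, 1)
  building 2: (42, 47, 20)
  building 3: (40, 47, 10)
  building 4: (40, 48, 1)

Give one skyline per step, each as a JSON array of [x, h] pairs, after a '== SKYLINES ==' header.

== SKYLINES ==
[[23,1],[26,0]]
[[23,1],[26,0],[42,20],[47,0]]
[[23,1],[26,0],[40,10],[42,20],[47,0]]
[[23,1],[26,0],[40,10],[42,20],[47,1],[48,0]]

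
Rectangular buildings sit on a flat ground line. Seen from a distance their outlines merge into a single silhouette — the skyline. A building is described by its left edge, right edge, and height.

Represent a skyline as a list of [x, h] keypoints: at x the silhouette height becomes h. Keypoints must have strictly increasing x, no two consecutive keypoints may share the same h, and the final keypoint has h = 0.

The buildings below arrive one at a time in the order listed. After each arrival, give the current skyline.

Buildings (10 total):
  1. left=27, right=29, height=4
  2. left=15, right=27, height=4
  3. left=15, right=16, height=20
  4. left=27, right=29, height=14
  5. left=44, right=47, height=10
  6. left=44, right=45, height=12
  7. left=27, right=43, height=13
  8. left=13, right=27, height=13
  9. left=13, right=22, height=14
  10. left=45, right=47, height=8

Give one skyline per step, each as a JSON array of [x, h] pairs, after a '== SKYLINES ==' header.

== SKYLINES ==
[[27,4],[29,0]]
[[15,4],[29,0]]
[[15,20],[16,4],[29,0]]
[[15,20],[16,4],[27,14],[29,0]]
[[15,20],[16,4],[27,14],[29,0],[44,10],[47,0]]
[[15,20],[16,4],[27,14],[29,0],[44,12],[45,10],[47,0]]
[[15,20],[16,4],[27,14],[29,13],[43,0],[44,12],[45,10],[47,0]]
[[13,13],[15,20],[16,13],[27,14],[29,13],[43,0],[44,12],[45,10],[47,0]]
[[13,14],[15,20],[16,14],[22,13],[27,14],[29,13],[43,0],[44,12],[45,10],[47,0]]
[[13,14],[15,20],[16,14],[22,13],[27,14],[29,13],[43,0],[44,12],[45,10],[47,0]]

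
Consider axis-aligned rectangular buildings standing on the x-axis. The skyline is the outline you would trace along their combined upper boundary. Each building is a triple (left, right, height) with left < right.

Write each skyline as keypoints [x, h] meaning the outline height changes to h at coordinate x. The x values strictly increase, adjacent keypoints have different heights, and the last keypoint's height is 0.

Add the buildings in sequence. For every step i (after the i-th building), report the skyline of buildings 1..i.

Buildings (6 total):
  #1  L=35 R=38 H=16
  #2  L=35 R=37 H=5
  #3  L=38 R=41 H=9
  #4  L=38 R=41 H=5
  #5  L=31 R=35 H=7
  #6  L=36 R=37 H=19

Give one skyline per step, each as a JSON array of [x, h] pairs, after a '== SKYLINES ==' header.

== SKYLINES ==
[[35,16],[38,0]]
[[35,16],[38,0]]
[[35,16],[38,9],[41,0]]
[[35,16],[38,9],[41,0]]
[[31,7],[35,16],[38,9],[41,0]]
[[31,7],[35,16],[36,19],[37,16],[38,9],[41,0]]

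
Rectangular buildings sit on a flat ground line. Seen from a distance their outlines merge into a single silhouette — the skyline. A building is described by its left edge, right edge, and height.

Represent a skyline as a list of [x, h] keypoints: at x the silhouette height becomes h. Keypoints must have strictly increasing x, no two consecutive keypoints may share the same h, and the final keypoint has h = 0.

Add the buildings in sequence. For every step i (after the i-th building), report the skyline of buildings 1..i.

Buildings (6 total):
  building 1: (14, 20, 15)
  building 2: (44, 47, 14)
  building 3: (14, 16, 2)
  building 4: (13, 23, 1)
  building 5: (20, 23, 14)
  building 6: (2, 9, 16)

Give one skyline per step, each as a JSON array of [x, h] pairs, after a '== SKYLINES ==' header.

== SKYLINES ==
[[14,15],[20,0]]
[[14,15],[20,0],[44,14],[47,0]]
[[14,15],[20,0],[44,14],[47,0]]
[[13,1],[14,15],[20,1],[23,0],[44,14],[47,0]]
[[13,1],[14,15],[20,14],[23,0],[44,14],[47,0]]
[[2,16],[9,0],[13,1],[14,15],[20,14],[23,0],[44,14],[47,0]]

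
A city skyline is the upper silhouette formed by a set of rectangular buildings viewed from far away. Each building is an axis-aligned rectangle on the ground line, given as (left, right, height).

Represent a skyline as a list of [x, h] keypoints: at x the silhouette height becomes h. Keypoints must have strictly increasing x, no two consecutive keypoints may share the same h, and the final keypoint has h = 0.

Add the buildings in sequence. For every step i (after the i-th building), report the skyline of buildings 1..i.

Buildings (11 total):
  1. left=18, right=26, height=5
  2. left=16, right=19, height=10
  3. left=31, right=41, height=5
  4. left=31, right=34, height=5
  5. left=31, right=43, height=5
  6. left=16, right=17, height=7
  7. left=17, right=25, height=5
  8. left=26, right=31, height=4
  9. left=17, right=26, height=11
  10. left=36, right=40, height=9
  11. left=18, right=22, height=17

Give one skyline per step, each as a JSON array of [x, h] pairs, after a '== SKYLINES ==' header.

== SKYLINES ==
[[18,5],[26,0]]
[[16,10],[19,5],[26,0]]
[[16,10],[19,5],[26,0],[31,5],[41,0]]
[[16,10],[19,5],[26,0],[31,5],[41,0]]
[[16,10],[19,5],[26,0],[31,5],[43,0]]
[[16,10],[19,5],[26,0],[31,5],[43,0]]
[[16,10],[19,5],[26,0],[31,5],[43,0]]
[[16,10],[19,5],[26,4],[31,5],[43,0]]
[[16,10],[17,11],[26,4],[31,5],[43,0]]
[[16,10],[17,11],[26,4],[31,5],[36,9],[40,5],[43,0]]
[[16,10],[17,11],[18,17],[22,11],[26,4],[31,5],[36,9],[40,5],[43,0]]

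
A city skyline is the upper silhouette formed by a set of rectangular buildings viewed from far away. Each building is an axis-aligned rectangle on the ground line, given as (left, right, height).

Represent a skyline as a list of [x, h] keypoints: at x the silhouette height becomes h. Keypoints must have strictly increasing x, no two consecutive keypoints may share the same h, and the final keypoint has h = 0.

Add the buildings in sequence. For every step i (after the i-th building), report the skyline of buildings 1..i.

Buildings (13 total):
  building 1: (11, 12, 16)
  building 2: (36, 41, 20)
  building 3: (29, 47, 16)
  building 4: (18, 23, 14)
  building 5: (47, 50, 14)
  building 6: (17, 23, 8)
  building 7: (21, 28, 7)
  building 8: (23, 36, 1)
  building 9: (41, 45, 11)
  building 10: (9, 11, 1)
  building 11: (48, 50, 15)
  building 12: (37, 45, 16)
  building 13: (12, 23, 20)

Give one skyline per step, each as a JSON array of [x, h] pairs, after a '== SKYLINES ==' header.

== SKYLINES ==
[[11,16],[12,0]]
[[11,16],[12,0],[36,20],[41,0]]
[[11,16],[12,0],[29,16],[36,20],[41,16],[47,0]]
[[11,16],[12,0],[18,14],[23,0],[29,16],[36,20],[41,16],[47,0]]
[[11,16],[12,0],[18,14],[23,0],[29,16],[36,20],[41,16],[47,14],[50,0]]
[[11,16],[12,0],[17,8],[18,14],[23,0],[29,16],[36,20],[41,16],[47,14],[50,0]]
[[11,16],[12,0],[17,8],[18,14],[23,7],[28,0],[29,16],[36,20],[41,16],[47,14],[50,0]]
[[11,16],[12,0],[17,8],[18,14],[23,7],[28,1],[29,16],[36,20],[41,16],[47,14],[50,0]]
[[11,16],[12,0],[17,8],[18,14],[23,7],[28,1],[29,16],[36,20],[41,16],[47,14],[50,0]]
[[9,1],[11,16],[12,0],[17,8],[18,14],[23,7],[28,1],[29,16],[36,20],[41,16],[47,14],[50,0]]
[[9,1],[11,16],[12,0],[17,8],[18,14],[23,7],[28,1],[29,16],[36,20],[41,16],[47,14],[48,15],[50,0]]
[[9,1],[11,16],[12,0],[17,8],[18,14],[23,7],[28,1],[29,16],[36,20],[41,16],[47,14],[48,15],[50,0]]
[[9,1],[11,16],[12,20],[23,7],[28,1],[29,16],[36,20],[41,16],[47,14],[48,15],[50,0]]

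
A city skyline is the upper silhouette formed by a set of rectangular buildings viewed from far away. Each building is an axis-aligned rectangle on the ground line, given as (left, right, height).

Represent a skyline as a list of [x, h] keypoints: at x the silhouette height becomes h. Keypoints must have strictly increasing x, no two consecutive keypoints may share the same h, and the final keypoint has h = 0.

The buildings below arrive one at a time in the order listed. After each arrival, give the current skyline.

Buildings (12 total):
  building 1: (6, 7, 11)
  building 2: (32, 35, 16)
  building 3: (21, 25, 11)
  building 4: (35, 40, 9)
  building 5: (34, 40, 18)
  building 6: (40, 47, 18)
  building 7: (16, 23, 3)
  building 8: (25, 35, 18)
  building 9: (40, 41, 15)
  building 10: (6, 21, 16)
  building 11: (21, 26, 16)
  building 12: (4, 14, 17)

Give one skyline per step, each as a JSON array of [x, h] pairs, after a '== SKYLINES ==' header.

== SKYLINES ==
[[6,11],[7,0]]
[[6,11],[7,0],[32,16],[35,0]]
[[6,11],[7,0],[21,11],[25,0],[32,16],[35,0]]
[[6,11],[7,0],[21,11],[25,0],[32,16],[35,9],[40,0]]
[[6,11],[7,0],[21,11],[25,0],[32,16],[34,18],[40,0]]
[[6,11],[7,0],[21,11],[25,0],[32,16],[34,18],[47,0]]
[[6,11],[7,0],[16,3],[21,11],[25,0],[32,16],[34,18],[47,0]]
[[6,11],[7,0],[16,3],[21,11],[25,18],[47,0]]
[[6,11],[7,0],[16,3],[21,11],[25,18],[47,0]]
[[6,16],[21,11],[25,18],[47,0]]
[[6,16],[25,18],[47,0]]
[[4,17],[14,16],[25,18],[47,0]]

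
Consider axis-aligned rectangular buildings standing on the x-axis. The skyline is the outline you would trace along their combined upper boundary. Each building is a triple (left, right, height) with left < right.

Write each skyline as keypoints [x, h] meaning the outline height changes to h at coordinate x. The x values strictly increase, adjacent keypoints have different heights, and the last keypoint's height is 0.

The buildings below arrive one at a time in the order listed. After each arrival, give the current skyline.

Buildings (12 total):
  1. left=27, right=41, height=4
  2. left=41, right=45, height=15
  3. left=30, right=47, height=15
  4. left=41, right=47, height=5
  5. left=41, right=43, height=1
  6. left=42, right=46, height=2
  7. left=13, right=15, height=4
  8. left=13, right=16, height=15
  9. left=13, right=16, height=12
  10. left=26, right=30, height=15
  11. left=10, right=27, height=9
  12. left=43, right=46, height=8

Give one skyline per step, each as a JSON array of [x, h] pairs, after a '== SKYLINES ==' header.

== SKYLINES ==
[[27,4],[41,0]]
[[27,4],[41,15],[45,0]]
[[27,4],[30,15],[47,0]]
[[27,4],[30,15],[47,0]]
[[27,4],[30,15],[47,0]]
[[27,4],[30,15],[47,0]]
[[13,4],[15,0],[27,4],[30,15],[47,0]]
[[13,15],[16,0],[27,4],[30,15],[47,0]]
[[13,15],[16,0],[27,4],[30,15],[47,0]]
[[13,15],[16,0],[26,15],[47,0]]
[[10,9],[13,15],[16,9],[26,15],[47,0]]
[[10,9],[13,15],[16,9],[26,15],[47,0]]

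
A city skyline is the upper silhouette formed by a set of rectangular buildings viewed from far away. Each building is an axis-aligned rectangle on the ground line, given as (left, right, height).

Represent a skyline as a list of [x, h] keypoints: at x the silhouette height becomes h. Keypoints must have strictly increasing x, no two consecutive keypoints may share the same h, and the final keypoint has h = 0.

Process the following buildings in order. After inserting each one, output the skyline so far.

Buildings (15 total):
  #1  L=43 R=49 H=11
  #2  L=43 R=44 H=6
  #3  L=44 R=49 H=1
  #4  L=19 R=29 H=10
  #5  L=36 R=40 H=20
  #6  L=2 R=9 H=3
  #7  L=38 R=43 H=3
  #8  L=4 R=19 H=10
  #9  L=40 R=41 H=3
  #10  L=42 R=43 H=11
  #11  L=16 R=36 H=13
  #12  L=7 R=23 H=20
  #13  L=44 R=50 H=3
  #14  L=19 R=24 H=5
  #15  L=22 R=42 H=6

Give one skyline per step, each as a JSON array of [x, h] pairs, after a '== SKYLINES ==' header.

== SKYLINES ==
[[43,11],[49,0]]
[[43,11],[49,0]]
[[43,11],[49,0]]
[[19,10],[29,0],[43,11],[49,0]]
[[19,10],[29,0],[36,20],[40,0],[43,11],[49,0]]
[[2,3],[9,0],[19,10],[29,0],[36,20],[40,0],[43,11],[49,0]]
[[2,3],[9,0],[19,10],[29,0],[36,20],[40,3],[43,11],[49,0]]
[[2,3],[4,10],[29,0],[36,20],[40,3],[43,11],[49,0]]
[[2,3],[4,10],[29,0],[36,20],[40,3],[43,11],[49,0]]
[[2,3],[4,10],[29,0],[36,20],[40,3],[42,11],[49,0]]
[[2,3],[4,10],[16,13],[36,20],[40,3],[42,11],[49,0]]
[[2,3],[4,10],[7,20],[23,13],[36,20],[40,3],[42,11],[49,0]]
[[2,3],[4,10],[7,20],[23,13],[36,20],[40,3],[42,11],[49,3],[50,0]]
[[2,3],[4,10],[7,20],[23,13],[36,20],[40,3],[42,11],[49,3],[50,0]]
[[2,3],[4,10],[7,20],[23,13],[36,20],[40,6],[42,11],[49,3],[50,0]]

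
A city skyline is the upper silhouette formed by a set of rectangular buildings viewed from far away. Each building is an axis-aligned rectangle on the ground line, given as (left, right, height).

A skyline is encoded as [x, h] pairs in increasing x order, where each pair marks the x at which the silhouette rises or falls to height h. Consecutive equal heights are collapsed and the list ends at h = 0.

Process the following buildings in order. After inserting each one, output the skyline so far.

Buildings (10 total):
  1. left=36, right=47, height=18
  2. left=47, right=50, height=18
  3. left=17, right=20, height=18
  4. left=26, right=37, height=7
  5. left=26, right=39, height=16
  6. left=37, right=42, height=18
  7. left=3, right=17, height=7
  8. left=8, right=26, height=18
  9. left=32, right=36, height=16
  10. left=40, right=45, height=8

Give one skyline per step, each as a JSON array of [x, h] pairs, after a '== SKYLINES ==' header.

== SKYLINES ==
[[36,18],[47,0]]
[[36,18],[50,0]]
[[17,18],[20,0],[36,18],[50,0]]
[[17,18],[20,0],[26,7],[36,18],[50,0]]
[[17,18],[20,0],[26,16],[36,18],[50,0]]
[[17,18],[20,0],[26,16],[36,18],[50,0]]
[[3,7],[17,18],[20,0],[26,16],[36,18],[50,0]]
[[3,7],[8,18],[26,16],[36,18],[50,0]]
[[3,7],[8,18],[26,16],[36,18],[50,0]]
[[3,7],[8,18],[26,16],[36,18],[50,0]]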